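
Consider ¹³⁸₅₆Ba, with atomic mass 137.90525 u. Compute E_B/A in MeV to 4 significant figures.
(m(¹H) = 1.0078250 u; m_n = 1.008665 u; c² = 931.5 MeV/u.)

8.393 MeV/nucleon

The nucleus contains 56 protons and 138 − 56 = 82 neutrons.
Mass of separated nucleons = 56(1.0078250) + 82(1.008665) = 56.4382000 + 82.710530 = 139.1487300 u
The mass defect is 139.1487300 − 137.90525 = 1.2434800 u.
Binding energy = Δm·c² = 1.2434800 × 931.5 MeV/u = 1158.30 MeV
BE/A = 1158.30 MeV / 138 = 8.393 MeV/nucleon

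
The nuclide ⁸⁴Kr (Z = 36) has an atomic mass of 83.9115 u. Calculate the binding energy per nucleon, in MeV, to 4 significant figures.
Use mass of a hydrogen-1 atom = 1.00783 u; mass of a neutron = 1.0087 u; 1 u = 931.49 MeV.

8.738 MeV/nucleon

Σm = 36·m(¹H) + 48·m_n = 36.28188 + 48.4176 = 84.69948 u
The mass defect is 84.69948 − 83.9115 = 0.78798 u.
E_B = 0.78798 × 931.49 = 733.995 MeV
BE/A = 733.995 MeV / 84 = 8.738 MeV/nucleon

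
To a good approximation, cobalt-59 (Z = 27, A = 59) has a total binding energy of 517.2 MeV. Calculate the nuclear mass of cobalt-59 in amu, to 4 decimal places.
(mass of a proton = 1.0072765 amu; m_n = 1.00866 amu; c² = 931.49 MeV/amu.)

58.9183 amu

Mass defect = 517.2 MeV / (931.49 MeV/amu) = 0.555239 amu
Constituent mass = 27(1.0072765) + 32(1.00866) = 59.4735855 amu
Nuclear mass = 59.4735855 − 0.555239 = 58.9183465 amu ≈ 58.9183 amu (to 4 decimal places)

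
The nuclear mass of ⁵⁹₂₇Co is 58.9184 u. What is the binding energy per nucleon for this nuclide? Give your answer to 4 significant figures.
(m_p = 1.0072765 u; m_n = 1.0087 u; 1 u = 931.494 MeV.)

8.785 MeV/nucleon

Total constituent mass: 27 × 1.0072765 + 32 × 1.0087 = 59.4748655 u
Δm = 59.4748655 − 58.9184 = 0.5564655 u
Binding energy = Δm·c² = 0.5564655 × 931.494 MeV/u = 518.344 MeV
Per nucleon: 518.344 / 59 = 8.785 MeV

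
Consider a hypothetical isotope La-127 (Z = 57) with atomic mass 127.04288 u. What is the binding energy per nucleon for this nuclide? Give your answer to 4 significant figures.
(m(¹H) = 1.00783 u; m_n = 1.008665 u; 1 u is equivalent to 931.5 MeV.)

7.408 MeV/nucleon

Total constituent mass: 57 × 1.00783 + 70 × 1.008665 = 128.052860 u
The mass defect is 128.052860 − 127.04288 = 1.009980 u.
E_B = 1.009980 × 931.5 = 940.796 MeV
BE/A = 940.796 MeV / 127 = 7.408 MeV/nucleon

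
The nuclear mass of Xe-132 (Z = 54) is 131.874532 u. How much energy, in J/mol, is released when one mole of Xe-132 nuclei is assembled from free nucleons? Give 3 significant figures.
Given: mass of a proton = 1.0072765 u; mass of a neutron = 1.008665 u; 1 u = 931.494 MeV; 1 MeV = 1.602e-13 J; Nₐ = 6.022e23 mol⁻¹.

With 54 protons and 78 neutrons (A = 132):
Total constituent mass: 54 × 1.0072765 + 78 × 1.008665 = 133.0688010 u
The mass defect is 133.0688010 − 131.874532 = 1.1942690 u.
E_B = 1.1942690 × 931.494 = 1112.45 MeV
Per nucleus in joules: 1112.45 MeV × 1.602e-13 J/MeV = 1.7821e-10 J
Per mole: 1.7821e-10 J × 6.022e23 mol⁻¹ = 1.0732e+14 J/mol

1.07e+14 J/mol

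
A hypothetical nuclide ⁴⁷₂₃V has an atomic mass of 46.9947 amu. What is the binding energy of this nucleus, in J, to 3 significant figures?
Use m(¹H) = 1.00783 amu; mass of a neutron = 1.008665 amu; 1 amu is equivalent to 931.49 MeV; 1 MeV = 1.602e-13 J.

5.87e-11 J

With 23 protons and 24 neutrons (A = 47):
Σm = 23·m(¹H) + 24·m_n = 23.18009 + 24.207960 = 47.388050 amu
Δm = 47.388050 − 46.9947 = 0.393350 amu
E_B = 0.393350 × 931.49 = 366.402 MeV
In joules: 366.402 MeV × 1.602e-13 J/MeV = 5.8698e-11 J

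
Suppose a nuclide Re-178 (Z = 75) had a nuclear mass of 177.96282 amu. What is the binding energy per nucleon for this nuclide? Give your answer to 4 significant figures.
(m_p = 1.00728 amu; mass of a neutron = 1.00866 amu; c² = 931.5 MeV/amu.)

The nucleus contains 75 protons and 178 − 75 = 103 neutrons.
Σm = 75·m_p + 103·m_n = 75.54600 + 103.89198 = 179.43798 amu
Mass defect Δm = 179.43798 − 177.96282 = 1.47516 amu
E_B = 1.47516 × 931.5 = 1374.11 MeV
Dividing by A = 178 gives 7.720 MeV per nucleon.

7.720 MeV/nucleon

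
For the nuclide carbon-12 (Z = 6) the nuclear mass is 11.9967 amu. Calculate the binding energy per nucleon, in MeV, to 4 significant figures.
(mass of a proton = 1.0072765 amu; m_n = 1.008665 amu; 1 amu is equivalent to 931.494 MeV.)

7.681 MeV/nucleon

Z = 6, so N = A − Z = 12 − 6 = 6.
Σm = 6·m_p + 6·m_n = 6.0436590 + 6.051990 = 12.0956490 amu
The mass defect is 12.0956490 − 11.9967 = 0.0989490 amu.
E_B = 0.0989490 × 931.494 = 92.1704 MeV
BE/A = 92.1704 MeV / 12 = 7.681 MeV/nucleon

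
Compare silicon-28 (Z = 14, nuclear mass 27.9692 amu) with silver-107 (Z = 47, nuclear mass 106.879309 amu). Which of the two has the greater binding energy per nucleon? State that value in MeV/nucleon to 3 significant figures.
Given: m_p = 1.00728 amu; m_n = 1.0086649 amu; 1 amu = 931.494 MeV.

silver-107; 8.56 MeV/nucleon

silicon-28: Σm = 14(1.00728) + 14(1.0086649) = 28.2232286 amu; Δm = 0.2540286 amu; E_B = 236.63 MeV; E_B/A = 8.451 MeV
silver-107: Σm = 47(1.00728) + 60(1.0086649) = 107.8620540 amu; Δm = 0.9827450 amu; E_B = 915.42 MeV; E_B/A = 8.555 MeV
silver-107 has the higher binding energy per nucleon, so it is the more tightly bound nucleus.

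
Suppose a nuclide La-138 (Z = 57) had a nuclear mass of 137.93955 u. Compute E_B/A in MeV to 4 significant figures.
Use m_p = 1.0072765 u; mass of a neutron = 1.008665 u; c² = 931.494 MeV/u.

Total constituent mass: 57 × 1.0072765 + 81 × 1.008665 = 139.1166255 u
Mass defect Δm = 139.1166255 − 137.93955 = 1.1770755 u
Binding energy = Δm·c² = 1.1770755 × 931.494 MeV/u = 1096.44 MeV
Dividing by A = 138 gives 7.945 MeV per nucleon.

7.945 MeV/nucleon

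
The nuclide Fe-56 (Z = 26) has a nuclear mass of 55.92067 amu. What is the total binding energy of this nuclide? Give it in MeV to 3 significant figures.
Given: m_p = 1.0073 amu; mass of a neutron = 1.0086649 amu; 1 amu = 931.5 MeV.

With 26 protons and 30 neutrons (A = 56):
Mass of separated nucleons = 26(1.0073) + 30(1.0086649) = 26.1898 + 30.2599470 = 56.4497470 amu
Δm = 56.4497470 − 55.92067 = 0.5290770 amu
E_B = 0.5290770 × 931.5 = 492.835 MeV

493 MeV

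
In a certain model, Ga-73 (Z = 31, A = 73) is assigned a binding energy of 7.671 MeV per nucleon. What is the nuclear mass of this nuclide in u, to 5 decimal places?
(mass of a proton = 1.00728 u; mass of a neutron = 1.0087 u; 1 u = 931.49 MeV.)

72.98991 u

Total binding energy = 73 × 7.671 = 559.983 MeV
Mass defect = 559.983 MeV / (931.49 MeV/u) = 0.6011691 u
Constituent mass = 31(1.00728) + 42(1.0087) = 73.59108 u
Nuclear mass = 73.59108 − 0.6011691 = 72.9899109 u ≈ 72.98991 u (to 5 decimal places)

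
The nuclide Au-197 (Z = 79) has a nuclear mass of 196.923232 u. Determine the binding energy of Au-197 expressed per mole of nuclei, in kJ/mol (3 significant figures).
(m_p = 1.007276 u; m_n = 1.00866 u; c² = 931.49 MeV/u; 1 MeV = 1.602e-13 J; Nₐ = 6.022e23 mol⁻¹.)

The nucleus contains 79 protons and 197 − 79 = 118 neutrons.
Σm = 79·m_p + 118·m_n = 79.574804 + 119.02188 = 198.596684 u
Mass defect Δm = 198.596684 − 196.923232 = 1.673452 u
Converting to energy: 1.673452 u × 931.49 MeV/u = 1558.80 MeV
Per nucleus in joules: 1558.80 MeV × 1.602e-13 J/MeV = 2.4972e-10 J
Per mole: 2.4972e-10 J × 6.022e23 mol⁻¹ = 1.5038e+14 J/mol

1.50e+11 kJ/mol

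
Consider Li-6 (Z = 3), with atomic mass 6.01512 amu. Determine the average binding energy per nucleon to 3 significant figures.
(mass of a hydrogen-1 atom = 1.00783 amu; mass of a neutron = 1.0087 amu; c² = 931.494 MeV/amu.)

The nucleus contains 3 protons and 6 − 3 = 3 neutrons.
Total constituent mass: 3 × 1.00783 + 3 × 1.0087 = 6.04959 amu
Δm = 6.04959 − 6.01512 = 0.03447 amu
E_B = 0.03447 × 931.494 = 32.1086 MeV
Dividing by A = 6 gives 5.351 MeV per nucleon.

5.35 MeV/nucleon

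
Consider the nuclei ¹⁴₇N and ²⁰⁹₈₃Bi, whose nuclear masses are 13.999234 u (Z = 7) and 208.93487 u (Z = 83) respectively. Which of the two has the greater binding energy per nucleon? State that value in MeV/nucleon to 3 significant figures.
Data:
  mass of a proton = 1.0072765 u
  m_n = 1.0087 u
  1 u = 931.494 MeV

¹⁴₇N: Σm = 7(1.0072765) + 7(1.0087) = 14.1118355 u; Δm = 0.1126015 u; E_B = 104.89 MeV; E_B/A = 7.492 MeV
²⁰⁹₈₃Bi: Σm = 83(1.0072765) + 126(1.0087) = 210.7001495 u; Δm = 1.7652795 u; E_B = 1644.35 MeV; E_B/A = 7.868 MeV
²⁰⁹₈₃Bi has the higher binding energy per nucleon, so it is the more tightly bound nucleus.

²⁰⁹₈₃Bi; 7.87 MeV/nucleon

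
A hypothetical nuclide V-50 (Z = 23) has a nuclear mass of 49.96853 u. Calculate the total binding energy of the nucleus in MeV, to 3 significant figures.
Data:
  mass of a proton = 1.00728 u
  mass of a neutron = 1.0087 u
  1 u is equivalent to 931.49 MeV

404 MeV

Σm = 23·m_p + 27·m_n = 23.16744 + 27.2349 = 50.40234 u
Mass defect Δm = 50.40234 − 49.96853 = 0.43381 u
Binding energy = Δm·c² = 0.43381 × 931.49 MeV/u = 404.090 MeV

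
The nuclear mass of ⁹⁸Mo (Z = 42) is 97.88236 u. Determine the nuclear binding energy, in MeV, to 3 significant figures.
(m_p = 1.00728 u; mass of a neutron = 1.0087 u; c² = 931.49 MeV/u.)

848 MeV

The nucleus contains 42 protons and 98 − 42 = 56 neutrons.
Total constituent mass: 42 × 1.00728 + 56 × 1.0087 = 98.79296 u
Δm = 98.79296 − 97.88236 = 0.91060 u
Binding energy = Δm·c² = 0.91060 × 931.49 MeV/u = 848.215 MeV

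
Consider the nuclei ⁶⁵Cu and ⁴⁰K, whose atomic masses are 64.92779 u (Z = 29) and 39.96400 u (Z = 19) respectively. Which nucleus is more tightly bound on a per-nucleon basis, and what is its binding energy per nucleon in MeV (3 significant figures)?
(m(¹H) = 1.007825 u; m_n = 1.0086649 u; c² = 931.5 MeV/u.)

⁶⁵Cu; 8.76 MeV/nucleon

⁶⁵Cu: Σm = 29(1.007825) + 36(1.0086649) = 65.5388614 u; Δm = 0.6110714 u; E_B = 569.21 MeV; E_B/A = 8.757 MeV
⁴⁰K: Σm = 19(1.007825) + 21(1.0086649) = 40.3306379 u; Δm = 0.3666379 u; E_B = 341.52 MeV; E_B/A = 8.538 MeV
⁶⁵Cu has the higher binding energy per nucleon, so it is the more tightly bound nucleus.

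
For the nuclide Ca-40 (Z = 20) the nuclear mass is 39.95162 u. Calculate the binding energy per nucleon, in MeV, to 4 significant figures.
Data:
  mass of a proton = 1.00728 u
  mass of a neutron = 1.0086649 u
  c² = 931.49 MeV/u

Z = 20, so N = A − Z = 40 − 20 = 20.
Σm = 20·m_p + 20·m_n = 20.14560 + 20.1732980 = 40.3188980 u
The mass defect is 40.3188980 − 39.95162 = 0.3672780 u.
E_B = 0.3672780 × 931.49 = 342.116 MeV
Per nucleon: 342.116 / 40 = 8.553 MeV

8.553 MeV/nucleon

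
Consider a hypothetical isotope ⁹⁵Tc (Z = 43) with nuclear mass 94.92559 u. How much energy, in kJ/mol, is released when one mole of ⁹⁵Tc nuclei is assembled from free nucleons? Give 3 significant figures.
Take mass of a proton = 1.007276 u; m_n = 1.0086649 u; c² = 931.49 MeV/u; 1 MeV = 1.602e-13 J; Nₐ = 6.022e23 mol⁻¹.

With 43 protons and 52 neutrons (A = 95):
Mass of separated nucleons = 43(1.007276) + 52(1.0086649) = 43.312868 + 52.4505748 = 95.7634428 u
The mass defect is 95.7634428 − 94.92559 = 0.8378528 u.
Converting to energy: 0.8378528 u × 931.49 MeV/u = 780.452 MeV
Per nucleus in joules: 780.452 MeV × 1.602e-13 J/MeV = 1.2503e-10 J
Per mole: 1.2503e-10 J × 6.022e23 mol⁻¹ = 7.5293e+13 J/mol

7.53e+10 kJ/mol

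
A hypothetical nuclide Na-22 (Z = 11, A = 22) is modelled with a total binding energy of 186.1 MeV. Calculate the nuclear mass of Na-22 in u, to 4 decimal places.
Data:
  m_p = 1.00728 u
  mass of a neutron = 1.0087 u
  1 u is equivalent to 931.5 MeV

21.9760 u

Mass defect = 186.1 MeV / (931.5 MeV/u) = 0.199785 u
Constituent mass = 11(1.00728) + 11(1.0087) = 22.17578 u
Nuclear mass = 22.17578 − 0.199785 = 21.975995 u ≈ 21.9760 u (to 4 decimal places)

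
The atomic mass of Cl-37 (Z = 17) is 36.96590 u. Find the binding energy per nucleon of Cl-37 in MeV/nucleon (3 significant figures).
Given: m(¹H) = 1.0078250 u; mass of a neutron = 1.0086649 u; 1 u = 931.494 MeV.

Total constituent mass: 17 × 1.0078250 + 20 × 1.0086649 = 37.3063230 u
The mass defect is 37.3063230 − 36.96590 = 0.3404230 u.
E_B = 0.3404230 × 931.494 = 317.102 MeV
Per nucleon: 317.102 / 37 = 8.570 MeV

8.57 MeV/nucleon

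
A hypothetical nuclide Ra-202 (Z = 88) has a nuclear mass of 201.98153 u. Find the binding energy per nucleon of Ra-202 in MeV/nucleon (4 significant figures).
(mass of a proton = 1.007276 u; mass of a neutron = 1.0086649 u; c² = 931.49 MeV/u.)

The nucleus contains 88 protons and 202 − 88 = 114 neutrons.
Mass of separated nucleons = 88(1.007276) + 114(1.0086649) = 88.640288 + 114.9877986 = 203.6280866 u
Mass defect Δm = 203.6280866 − 201.98153 = 1.6465566 u
Binding energy = Δm·c² = 1.6465566 × 931.49 MeV/u = 1533.75 MeV
Per nucleon: 1533.75 / 202 = 7.593 MeV

7.593 MeV/nucleon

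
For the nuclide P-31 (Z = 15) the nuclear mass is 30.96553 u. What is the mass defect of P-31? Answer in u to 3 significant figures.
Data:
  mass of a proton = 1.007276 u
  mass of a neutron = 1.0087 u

0.283 u

With 15 protons and 16 neutrons (A = 31):
Total constituent mass: 15 × 1.007276 + 16 × 1.0087 = 31.248340 u
The mass defect is 31.248340 − 30.96553 = 0.282810 u.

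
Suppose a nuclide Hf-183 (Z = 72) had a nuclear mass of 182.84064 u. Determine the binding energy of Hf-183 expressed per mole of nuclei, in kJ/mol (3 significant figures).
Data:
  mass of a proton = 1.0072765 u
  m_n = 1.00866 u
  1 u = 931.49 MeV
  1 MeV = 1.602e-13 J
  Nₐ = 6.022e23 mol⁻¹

1.48e+11 kJ/mol

The nucleus contains 72 protons and 183 − 72 = 111 neutrons.
Total constituent mass: 72 × 1.0072765 + 111 × 1.00866 = 184.4851680 u
Mass defect Δm = 184.4851680 − 182.84064 = 1.6445280 u
E_B = 1.6445280 × 931.49 = 1531.86 MeV
Per nucleus in joules: 1531.86 MeV × 1.602e-13 J/MeV = 2.4540e-10 J
Per mole: 2.4540e-10 J × 6.022e23 mol⁻¹ = 1.4778e+14 J/mol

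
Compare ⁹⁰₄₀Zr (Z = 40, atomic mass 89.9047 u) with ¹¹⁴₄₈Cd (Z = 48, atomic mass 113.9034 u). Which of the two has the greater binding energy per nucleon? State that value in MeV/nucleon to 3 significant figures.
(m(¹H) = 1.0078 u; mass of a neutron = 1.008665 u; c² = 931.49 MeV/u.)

⁹⁰₄₀Zr; 8.70 MeV/nucleon

⁹⁰₄₀Zr: Σm = 40(1.0078) + 50(1.008665) = 90.745250 u; Δm = 0.840550 u; E_B = 782.96 MeV; E_B/A = 8.700 MeV
¹¹⁴₄₈Cd: Σm = 48(1.0078) + 66(1.008665) = 114.946290 u; Δm = 1.042890 u; E_B = 971.44 MeV; E_B/A = 8.521 MeV
⁹⁰₄₀Zr has the higher binding energy per nucleon, so it is the more tightly bound nucleus.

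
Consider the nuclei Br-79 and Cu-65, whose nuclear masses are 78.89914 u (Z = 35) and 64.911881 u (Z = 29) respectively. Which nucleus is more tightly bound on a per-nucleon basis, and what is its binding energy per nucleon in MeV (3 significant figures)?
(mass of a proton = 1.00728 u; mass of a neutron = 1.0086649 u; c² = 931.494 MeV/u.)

Cu-65; 8.76 MeV/nucleon

Br-79: Σm = 35(1.00728) + 44(1.0086649) = 79.6360556 u; Δm = 0.7369156 u; E_B = 686.43 MeV; E_B/A = 8.689 MeV
Cu-65: Σm = 29(1.00728) + 36(1.0086649) = 65.5230564 u; Δm = 0.6111754 u; E_B = 569.31 MeV; E_B/A = 8.759 MeV
Cu-65 has the higher binding energy per nucleon, so it is the more tightly bound nucleus.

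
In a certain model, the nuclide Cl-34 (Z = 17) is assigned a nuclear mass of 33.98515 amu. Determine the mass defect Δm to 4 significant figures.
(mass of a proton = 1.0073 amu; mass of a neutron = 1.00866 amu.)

With 17 protons and 17 neutrons (A = 34):
Total constituent mass: 17 × 1.0073 + 17 × 1.00866 = 34.27132 amu
Mass defect Δm = 34.27132 − 33.98515 = 0.28617 amu

0.2862 amu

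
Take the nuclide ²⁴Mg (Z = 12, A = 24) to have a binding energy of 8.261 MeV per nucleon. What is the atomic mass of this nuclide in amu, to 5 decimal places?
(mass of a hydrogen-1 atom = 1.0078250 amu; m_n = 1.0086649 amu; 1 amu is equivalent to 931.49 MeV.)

23.98503 amu

Total binding energy = 24 × 8.261 = 198.264 MeV
Mass defect = 198.264 MeV / (931.49 MeV/amu) = 0.2128461 amu
Constituent mass = 12(1.0078250) + 12(1.0086649) = 24.1978788 amu
Atomic mass = 24.1978788 − 0.2128461 = 23.9850327 amu ≈ 23.98503 amu (to 5 decimal places)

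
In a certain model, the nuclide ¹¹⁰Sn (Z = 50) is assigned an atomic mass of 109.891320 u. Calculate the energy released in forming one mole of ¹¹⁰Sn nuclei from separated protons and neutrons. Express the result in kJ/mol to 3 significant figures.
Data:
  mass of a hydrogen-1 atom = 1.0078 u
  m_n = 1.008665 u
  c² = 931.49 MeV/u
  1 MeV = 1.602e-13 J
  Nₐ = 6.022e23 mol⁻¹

9.15e+10 kJ/mol

The nucleus contains 50 protons and 110 − 50 = 60 neutrons.
Mass of separated nucleons = 50(1.0078) + 60(1.008665) = 50.3900 + 60.519900 = 110.909900 u
The mass defect is 110.909900 − 109.891320 = 1.018580 u.
E_B = 1.018580 × 931.49 = 948.797 MeV
Per nucleus in joules: 948.797 MeV × 1.602e-13 J/MeV = 1.5200e-10 J
Per mole: 1.5200e-10 J × 6.022e23 mol⁻¹ = 9.1534e+13 J/mol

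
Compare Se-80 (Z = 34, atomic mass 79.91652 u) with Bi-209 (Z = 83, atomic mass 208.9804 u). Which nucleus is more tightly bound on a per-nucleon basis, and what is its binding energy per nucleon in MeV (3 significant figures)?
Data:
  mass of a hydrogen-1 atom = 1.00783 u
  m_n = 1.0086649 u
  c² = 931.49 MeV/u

Se-80; 8.71 MeV/nucleon

Se-80: Σm = 34(1.00783) + 46(1.0086649) = 80.6648054 u; Δm = 0.7482854 u; E_B = 697.02 MeV; E_B/A = 8.713 MeV
Bi-209: Σm = 83(1.00783) + 126(1.0086649) = 210.7416674 u; Δm = 1.7612674 u; E_B = 1640.6 MeV; E_B/A = 7.850 MeV
Se-80 has the higher binding energy per nucleon, so it is the more tightly bound nucleus.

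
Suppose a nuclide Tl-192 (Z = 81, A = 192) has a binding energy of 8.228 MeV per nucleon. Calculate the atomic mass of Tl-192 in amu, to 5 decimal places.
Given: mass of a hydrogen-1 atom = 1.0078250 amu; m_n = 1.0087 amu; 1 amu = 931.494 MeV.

191.90357 amu

Total binding energy = 192 × 8.228 = 1579.776 MeV
Mass defect = 1579.776 MeV / (931.494 MeV/amu) = 1.6959594 amu
Constituent mass = 81(1.0078250) + 111(1.0087) = 193.5995250 amu
Atomic mass = 193.5995250 − 1.6959594 = 191.9035656 amu ≈ 191.90357 amu (to 5 decimal places)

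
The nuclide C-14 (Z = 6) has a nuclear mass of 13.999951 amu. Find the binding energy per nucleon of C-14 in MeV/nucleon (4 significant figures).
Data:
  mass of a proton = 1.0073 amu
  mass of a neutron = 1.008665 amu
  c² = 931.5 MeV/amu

7.530 MeV/nucleon

Z = 6, so N = A − Z = 14 − 6 = 8.
Mass of separated nucleons = 6(1.0073) + 8(1.008665) = 6.0438 + 8.069320 = 14.113120 amu
Δm = 14.113120 − 13.999951 = 0.113169 amu
Binding energy = Δm·c² = 0.113169 × 931.5 MeV/amu = 105.417 MeV
Dividing by A = 14 gives 7.530 MeV per nucleon.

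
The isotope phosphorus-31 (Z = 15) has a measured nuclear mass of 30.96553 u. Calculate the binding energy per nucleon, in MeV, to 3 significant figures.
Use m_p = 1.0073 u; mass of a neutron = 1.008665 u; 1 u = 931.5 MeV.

Z = 15, so N = A − Z = 31 − 15 = 16.
Σm = 15·m_p + 16·m_n = 15.1095 + 16.138640 = 31.248140 u
Δm = 31.248140 − 30.96553 = 0.282610 u
Converting to energy: 0.282610 u × 931.5 MeV/u = 263.251 MeV
Per nucleon: 263.251 / 31 = 8.492 MeV

8.49 MeV/nucleon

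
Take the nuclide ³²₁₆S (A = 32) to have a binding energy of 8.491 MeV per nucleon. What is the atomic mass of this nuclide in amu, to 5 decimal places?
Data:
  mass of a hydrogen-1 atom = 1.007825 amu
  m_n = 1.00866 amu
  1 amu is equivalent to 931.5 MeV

31.97207 amu

Total binding energy = 32 × 8.491 = 271.712 MeV
Mass defect = 271.712 MeV / (931.5 MeV/amu) = 0.2916930 amu
Constituent mass = 16(1.007825) + 16(1.00866) = 32.263760 amu
Atomic mass = 32.263760 − 0.2916930 = 31.9720670 amu ≈ 31.97207 amu (to 5 decimal places)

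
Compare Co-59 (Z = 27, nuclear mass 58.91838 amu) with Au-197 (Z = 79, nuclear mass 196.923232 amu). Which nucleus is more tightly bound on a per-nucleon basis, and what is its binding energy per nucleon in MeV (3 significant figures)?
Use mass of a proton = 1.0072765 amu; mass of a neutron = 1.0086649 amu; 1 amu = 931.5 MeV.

Co-59: Σm = 27(1.0072765) + 32(1.0086649) = 59.4737423 amu; Δm = 0.5553623 amu; E_B = 517.32 MeV; E_B/A = 8.768 MeV
Au-197: Σm = 79(1.0072765) + 118(1.0086649) = 198.5973017 amu; Δm = 1.6740697 amu; E_B = 1559.4 MeV; E_B/A = 7.916 MeV
Co-59 has the higher binding energy per nucleon, so it is the more tightly bound nucleus.

Co-59; 8.77 MeV/nucleon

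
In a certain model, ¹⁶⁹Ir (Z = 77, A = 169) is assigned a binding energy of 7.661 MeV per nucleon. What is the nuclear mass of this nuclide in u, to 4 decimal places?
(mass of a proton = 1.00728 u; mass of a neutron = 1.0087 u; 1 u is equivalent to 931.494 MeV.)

168.9710 u

Total binding energy = 169 × 7.661 = 1294.709 MeV
Mass defect = 1294.709 MeV / (931.494 MeV/u) = 1.389927 u
Constituent mass = 77(1.00728) + 92(1.0087) = 170.36096 u
Nuclear mass = 170.36096 − 1.389927 = 168.971033 u ≈ 168.9710 u (to 4 decimal places)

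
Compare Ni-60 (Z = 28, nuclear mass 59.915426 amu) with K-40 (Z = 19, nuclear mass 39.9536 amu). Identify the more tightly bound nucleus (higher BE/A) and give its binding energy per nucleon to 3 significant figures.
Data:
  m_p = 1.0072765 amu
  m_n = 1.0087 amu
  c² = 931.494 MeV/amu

Ni-60; 8.80 MeV/nucleon

Ni-60: Σm = 28(1.0072765) + 32(1.0087) = 60.4821420 amu; Δm = 0.5667160 amu; E_B = 527.89 MeV; E_B/A = 8.798 MeV
K-40: Σm = 19(1.0072765) + 21(1.0087) = 40.3209535 amu; Δm = 0.3673535 amu; E_B = 342.188 MeV; E_B/A = 8.5547 MeV
Ni-60 has the higher binding energy per nucleon, so it is the more tightly bound nucleus.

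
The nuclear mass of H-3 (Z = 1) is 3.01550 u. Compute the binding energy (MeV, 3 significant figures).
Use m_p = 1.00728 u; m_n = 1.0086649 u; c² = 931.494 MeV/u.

8.49 MeV

Mass of separated nucleons = 1(1.00728) + 2(1.0086649) = 1.00728 + 2.0173298 = 3.0246098 u
Mass defect Δm = 3.0246098 − 3.01550 = 0.0091098 u
E_B = 0.0091098 × 931.494 = 8.48572 MeV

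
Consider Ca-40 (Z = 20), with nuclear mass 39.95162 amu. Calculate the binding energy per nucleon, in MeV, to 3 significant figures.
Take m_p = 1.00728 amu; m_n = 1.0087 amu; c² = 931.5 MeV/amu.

8.57 MeV/nucleon

The nucleus contains 20 protons and 40 − 20 = 20 neutrons.
Total constituent mass: 20 × 1.00728 + 20 × 1.0087 = 40.31960 amu
The mass defect is 40.31960 − 39.95162 = 0.36798 amu.
Converting to energy: 0.36798 amu × 931.5 MeV/amu = 342.773 MeV
Per nucleon: 342.773 / 40 = 8.569 MeV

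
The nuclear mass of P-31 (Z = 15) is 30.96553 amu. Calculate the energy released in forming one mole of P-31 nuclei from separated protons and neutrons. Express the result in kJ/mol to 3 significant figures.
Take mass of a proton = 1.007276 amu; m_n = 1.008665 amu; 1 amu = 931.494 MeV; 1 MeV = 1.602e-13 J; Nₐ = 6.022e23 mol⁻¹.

2.54e+10 kJ/mol

Σm = 15·m_p + 16·m_n = 15.109140 + 16.138640 = 31.247780 amu
Mass defect Δm = 31.247780 − 30.96553 = 0.282250 amu
Binding energy = Δm·c² = 0.282250 × 931.494 MeV/amu = 262.914 MeV
Per nucleus in joules: 262.914 MeV × 1.602e-13 J/MeV = 4.2119e-11 J
Per mole: 4.2119e-11 J × 6.022e23 mol⁻¹ = 2.5364e+13 J/mol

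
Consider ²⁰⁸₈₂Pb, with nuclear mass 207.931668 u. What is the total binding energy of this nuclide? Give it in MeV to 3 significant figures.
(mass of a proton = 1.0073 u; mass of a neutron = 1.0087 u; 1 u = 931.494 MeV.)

Z = 82, so N = A − Z = 208 − 82 = 126.
Mass of separated nucleons = 82(1.0073) + 126(1.0087) = 82.5986 + 127.0962 = 209.6948 u
Mass defect Δm = 209.6948 − 207.931668 = 1.763132 u
Converting to energy: 1.763132 u × 931.494 MeV/u = 1642.35 MeV

1640 MeV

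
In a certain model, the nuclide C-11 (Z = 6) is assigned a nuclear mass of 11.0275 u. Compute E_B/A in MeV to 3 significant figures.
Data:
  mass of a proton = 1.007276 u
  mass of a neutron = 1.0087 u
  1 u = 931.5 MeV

5.05 MeV/nucleon

Mass of separated nucleons = 6(1.007276) + 5(1.0087) = 6.043656 + 5.0435 = 11.087156 u
The mass defect is 11.087156 − 11.0275 = 0.059656 u.
Converting to energy: 0.059656 u × 931.5 MeV/u = 55.5696 MeV
Per nucleon: 55.5696 / 11 = 5.052 MeV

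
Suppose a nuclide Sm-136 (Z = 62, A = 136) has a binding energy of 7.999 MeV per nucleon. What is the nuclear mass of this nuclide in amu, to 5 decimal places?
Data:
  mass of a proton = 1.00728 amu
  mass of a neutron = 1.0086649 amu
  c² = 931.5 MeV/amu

135.92470 amu

Total binding energy = 136 × 7.999 = 1087.864 MeV
Mass defect = 1087.864 MeV / (931.5 MeV/amu) = 1.1678626 amu
Constituent mass = 62(1.00728) + 74(1.0086649) = 137.0925626 amu
Nuclear mass = 137.0925626 − 1.1678626 = 135.9247000 amu ≈ 135.92470 amu (to 5 decimal places)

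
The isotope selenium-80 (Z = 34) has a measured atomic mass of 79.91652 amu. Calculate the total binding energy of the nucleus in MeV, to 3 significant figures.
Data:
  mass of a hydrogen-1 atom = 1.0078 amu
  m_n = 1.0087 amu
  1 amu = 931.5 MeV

698 MeV

Z = 34, so N = A − Z = 80 − 34 = 46.
Total constituent mass: 34 × 1.0078 + 46 × 1.0087 = 80.6654 amu
Mass defect Δm = 80.6654 − 79.91652 = 0.74888 amu
Converting to energy: 0.74888 amu × 931.5 MeV/amu = 697.582 MeV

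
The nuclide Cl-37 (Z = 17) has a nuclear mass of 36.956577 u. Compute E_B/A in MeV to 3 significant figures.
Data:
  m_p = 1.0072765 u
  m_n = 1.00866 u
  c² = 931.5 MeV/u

8.57 MeV/nucleon

With 17 protons and 20 neutrons (A = 37):
Mass of separated nucleons = 17(1.0072765) + 20(1.00866) = 17.1237005 + 20.17320 = 37.2969005 u
Mass defect Δm = 37.2969005 − 36.956577 = 0.3403235 u
Converting to energy: 0.3403235 u × 931.5 MeV/u = 317.011 MeV
Dividing by A = 37 gives 8.568 MeV per nucleon.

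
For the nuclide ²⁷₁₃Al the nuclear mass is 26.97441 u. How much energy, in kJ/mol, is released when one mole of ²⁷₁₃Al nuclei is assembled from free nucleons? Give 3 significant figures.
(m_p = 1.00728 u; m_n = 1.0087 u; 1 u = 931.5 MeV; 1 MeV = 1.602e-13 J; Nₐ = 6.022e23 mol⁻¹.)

2.17e+10 kJ/mol

Mass of separated nucleons = 13(1.00728) + 14(1.0087) = 13.09464 + 14.1218 = 27.21644 u
Δm = 27.21644 − 26.97441 = 0.24203 u
Converting to energy: 0.24203 u × 931.5 MeV/u = 225.451 MeV
Per nucleus in joules: 225.451 MeV × 1.602e-13 J/MeV = 3.6117e-11 J
Per mole: 3.6117e-11 J × 6.022e23 mol⁻¹ = 2.17497e+13 J/mol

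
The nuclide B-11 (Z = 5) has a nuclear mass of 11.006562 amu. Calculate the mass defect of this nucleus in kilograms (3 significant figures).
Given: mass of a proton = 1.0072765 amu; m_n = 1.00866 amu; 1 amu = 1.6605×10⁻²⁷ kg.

Mass of separated nucleons = 5(1.0072765) + 6(1.00866) = 5.0363825 + 6.05196 = 11.0883425 amu
Mass defect Δm = 11.0883425 − 11.006562 = 0.0817805 amu
In SI units: 0.0817805 amu × 1.6605×10⁻²⁷ kg/amu = 1.3580e-28 kg

1.36e-28 kg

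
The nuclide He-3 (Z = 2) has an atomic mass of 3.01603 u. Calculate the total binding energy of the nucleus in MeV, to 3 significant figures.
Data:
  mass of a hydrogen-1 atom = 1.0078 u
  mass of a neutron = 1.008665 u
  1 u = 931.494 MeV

With 2 protons and 1 neutrons (A = 3):
Total constituent mass: 2 × 1.0078 + 1 × 1.008665 = 3.024265 u
Mass defect Δm = 3.024265 − 3.01603 = 0.008235 u
Converting to energy: 0.008235 u × 931.494 MeV/u = 7.67085 MeV

7.67 MeV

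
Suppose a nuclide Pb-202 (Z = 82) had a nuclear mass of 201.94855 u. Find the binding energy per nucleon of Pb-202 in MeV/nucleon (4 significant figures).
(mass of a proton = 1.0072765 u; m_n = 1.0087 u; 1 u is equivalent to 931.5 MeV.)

7.803 MeV/nucleon

Z = 82, so N = A − Z = 202 − 82 = 120.
Σm = 82·m_p + 120·m_n = 82.5966730 + 121.0440 = 203.6406730 u
The mass defect is 203.6406730 − 201.94855 = 1.6921230 u.
E_B = 1.6921230 × 931.5 = 1576.21 MeV
Dividing by A = 202 gives 7.803 MeV per nucleon.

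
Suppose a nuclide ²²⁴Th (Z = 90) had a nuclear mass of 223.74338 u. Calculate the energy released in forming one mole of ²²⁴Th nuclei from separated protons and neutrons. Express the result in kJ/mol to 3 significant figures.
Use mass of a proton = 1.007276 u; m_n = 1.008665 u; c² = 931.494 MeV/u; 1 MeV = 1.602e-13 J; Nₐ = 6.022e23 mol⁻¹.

1.86e+11 kJ/mol

The nucleus contains 90 protons and 224 − 90 = 134 neutrons.
Mass of separated nucleons = 90(1.007276) + 134(1.008665) = 90.654840 + 135.161110 = 225.815950 u
Mass defect Δm = 225.815950 − 223.74338 = 2.072570 u
Binding energy = Δm·c² = 2.072570 × 931.494 MeV/u = 1930.59 MeV
Per nucleus in joules: 1930.59 MeV × 1.602e-13 J/MeV = 3.0928e-10 J
Per mole: 3.0928e-10 J × 6.022e23 mol⁻¹ = 1.8625e+14 J/mol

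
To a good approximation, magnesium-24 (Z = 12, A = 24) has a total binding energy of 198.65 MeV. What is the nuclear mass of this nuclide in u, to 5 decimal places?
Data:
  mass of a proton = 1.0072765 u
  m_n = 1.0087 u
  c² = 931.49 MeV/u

Mass defect = 198.65 MeV / (931.49 MeV/u) = 0.2132605 u
Constituent mass = 12(1.0072765) + 12(1.0087) = 24.1917180 u
Nuclear mass = 24.1917180 − 0.2132605 = 23.9784575 u ≈ 23.97846 u (to 5 decimal places)

23.97846 u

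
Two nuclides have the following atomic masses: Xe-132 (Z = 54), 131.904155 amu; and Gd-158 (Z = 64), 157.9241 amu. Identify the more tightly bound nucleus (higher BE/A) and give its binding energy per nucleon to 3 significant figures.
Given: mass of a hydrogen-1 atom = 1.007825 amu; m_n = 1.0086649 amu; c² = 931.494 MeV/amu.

Xe-132; 8.43 MeV/nucleon

Xe-132: Σm = 54(1.007825) + 78(1.0086649) = 133.0984122 amu; Δm = 1.1942572 amu; E_B = 1112.44 MeV; E_B/A = 8.428 MeV
Gd-158: Σm = 64(1.007825) + 94(1.0086649) = 159.3153006 amu; Δm = 1.3912006 amu; E_B = 1295.9 MeV; E_B/A = 8.202 MeV
Xe-132 has the higher binding energy per nucleon, so it is the more tightly bound nucleus.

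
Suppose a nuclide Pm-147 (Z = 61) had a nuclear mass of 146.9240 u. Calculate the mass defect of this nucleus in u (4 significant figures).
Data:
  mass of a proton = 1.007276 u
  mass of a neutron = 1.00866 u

The nucleus contains 61 protons and 147 − 61 = 86 neutrons.
Total constituent mass: 61 × 1.007276 + 86 × 1.00866 = 148.188596 u
Mass defect Δm = 148.188596 − 146.9240 = 1.264596 u

1.265 u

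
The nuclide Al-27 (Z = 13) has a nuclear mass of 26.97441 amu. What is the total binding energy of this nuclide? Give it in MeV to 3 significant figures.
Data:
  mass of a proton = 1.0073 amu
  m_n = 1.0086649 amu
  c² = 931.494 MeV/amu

The nucleus contains 13 protons and 27 − 13 = 14 neutrons.
Mass of separated nucleons = 13(1.0073) + 14(1.0086649) = 13.0949 + 14.1213086 = 27.2162086 amu
The mass defect is 27.2162086 − 26.97441 = 0.2417986 amu.
E_B = 0.2417986 × 931.494 = 225.234 MeV

225 MeV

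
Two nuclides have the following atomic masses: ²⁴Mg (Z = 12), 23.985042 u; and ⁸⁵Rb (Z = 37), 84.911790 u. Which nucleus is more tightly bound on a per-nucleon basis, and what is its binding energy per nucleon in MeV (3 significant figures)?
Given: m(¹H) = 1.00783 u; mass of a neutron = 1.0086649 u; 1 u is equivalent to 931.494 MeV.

²⁴Mg: Σm = 12(1.00783) + 12(1.0086649) = 24.1979388 u; Δm = 0.2128968 u; E_B = 198.31 MeV; E_B/A = 8.263 MeV
⁸⁵Rb: Σm = 37(1.00783) + 48(1.0086649) = 85.7056252 u; Δm = 0.7938352 u; E_B = 739.45 MeV; E_B/A = 8.699 MeV
⁸⁵Rb has the higher binding energy per nucleon, so it is the more tightly bound nucleus.

⁸⁵Rb; 8.70 MeV/nucleon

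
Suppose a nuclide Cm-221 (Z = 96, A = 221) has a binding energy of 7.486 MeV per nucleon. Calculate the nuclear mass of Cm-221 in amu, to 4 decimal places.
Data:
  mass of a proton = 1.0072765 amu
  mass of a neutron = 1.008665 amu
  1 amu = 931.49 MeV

221.0056 amu

Total binding energy = 221 × 7.486 = 1654.406 MeV
Mass defect = 1654.406 MeV / (931.49 MeV/amu) = 1.776086 amu
Constituent mass = 96(1.0072765) + 125(1.008665) = 222.7816690 amu
Nuclear mass = 222.7816690 − 1.776086 = 221.0055830 amu ≈ 221.0056 amu (to 4 decimal places)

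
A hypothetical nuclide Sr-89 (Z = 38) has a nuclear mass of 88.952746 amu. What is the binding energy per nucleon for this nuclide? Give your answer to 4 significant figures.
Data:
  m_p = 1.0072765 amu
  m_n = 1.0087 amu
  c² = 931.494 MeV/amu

8.032 MeV/nucleon

With 38 protons and 51 neutrons (A = 89):
Total constituent mass: 38 × 1.0072765 + 51 × 1.0087 = 89.7202070 amu
Δm = 89.7202070 − 88.952746 = 0.7674610 amu
Binding energy = Δm·c² = 0.7674610 × 931.494 MeV/amu = 714.885 MeV
Per nucleon: 714.885 / 89 = 8.032 MeV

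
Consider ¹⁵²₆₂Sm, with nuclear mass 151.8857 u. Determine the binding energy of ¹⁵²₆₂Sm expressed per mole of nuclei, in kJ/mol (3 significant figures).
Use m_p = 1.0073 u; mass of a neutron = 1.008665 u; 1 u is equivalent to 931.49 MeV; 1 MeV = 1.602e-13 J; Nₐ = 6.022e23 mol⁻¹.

With 62 protons and 90 neutrons (A = 152):
Σm = 62·m_p + 90·m_n = 62.4526 + 90.779850 = 153.232450 u
Mass defect Δm = 153.232450 − 151.8857 = 1.346750 u
E_B = 1.346750 × 931.49 = 1254.48 MeV
Per nucleus in joules: 1254.48 MeV × 1.602e-13 J/MeV = 2.0097e-10 J
Per mole: 2.0097e-10 J × 6.022e23 mol⁻¹ = 1.2102e+14 J/mol

1.21e+11 kJ/mol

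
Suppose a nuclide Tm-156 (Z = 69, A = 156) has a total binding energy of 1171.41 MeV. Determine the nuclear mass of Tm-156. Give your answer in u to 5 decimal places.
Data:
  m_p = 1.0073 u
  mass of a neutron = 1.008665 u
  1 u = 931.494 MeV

Mass defect = 1171.41 MeV / (931.494 MeV/u) = 1.2575604 u
Constituent mass = 69(1.0073) + 87(1.008665) = 157.257555 u
Nuclear mass = 157.257555 − 1.2575604 = 155.9999946 u ≈ 155.99999 u (to 5 decimal places)

155.99999 u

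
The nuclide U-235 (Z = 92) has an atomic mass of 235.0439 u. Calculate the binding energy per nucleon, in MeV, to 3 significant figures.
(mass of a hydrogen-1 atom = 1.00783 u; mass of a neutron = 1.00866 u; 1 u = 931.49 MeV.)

The nucleus contains 92 protons and 235 − 92 = 143 neutrons.
Mass of separated nucleons = 92(1.00783) + 143(1.00866) = 92.72036 + 144.23838 = 236.95874 u
Mass defect Δm = 236.95874 − 235.0439 = 1.91484 u
Binding energy = Δm·c² = 1.91484 × 931.49 MeV/u = 1783.65 MeV
Per nucleon: 1783.65 / 235 = 7.590 MeV

7.59 MeV/nucleon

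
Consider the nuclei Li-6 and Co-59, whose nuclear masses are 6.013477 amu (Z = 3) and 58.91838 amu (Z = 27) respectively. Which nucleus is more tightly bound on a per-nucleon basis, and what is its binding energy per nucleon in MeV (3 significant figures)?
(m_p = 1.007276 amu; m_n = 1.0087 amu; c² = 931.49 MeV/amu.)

Co-59; 8.79 MeV/nucleon

Li-6: Σm = 3(1.007276) + 3(1.0087) = 6.047928 amu; Δm = 0.034451 amu; E_B = 32.0908 MeV; E_B/A = 5.348 MeV
Co-59: Σm = 27(1.007276) + 32(1.0087) = 59.474852 amu; Δm = 0.556472 amu; E_B = 518.35 MeV; E_B/A = 8.786 MeV
Co-59 has the higher binding energy per nucleon, so it is the more tightly bound nucleus.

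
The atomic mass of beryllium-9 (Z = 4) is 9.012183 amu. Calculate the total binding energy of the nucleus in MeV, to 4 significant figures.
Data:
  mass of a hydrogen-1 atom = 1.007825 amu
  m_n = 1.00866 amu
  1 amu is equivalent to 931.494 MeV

With 4 protons and 5 neutrons (A = 9):
Mass of separated nucleons = 4(1.007825) + 5(1.00866) = 4.031300 + 5.04330 = 9.074600 amu
Δm = 9.074600 − 9.012183 = 0.062417 amu
E_B = 0.062417 × 931.494 = 58.1411 MeV

58.14 MeV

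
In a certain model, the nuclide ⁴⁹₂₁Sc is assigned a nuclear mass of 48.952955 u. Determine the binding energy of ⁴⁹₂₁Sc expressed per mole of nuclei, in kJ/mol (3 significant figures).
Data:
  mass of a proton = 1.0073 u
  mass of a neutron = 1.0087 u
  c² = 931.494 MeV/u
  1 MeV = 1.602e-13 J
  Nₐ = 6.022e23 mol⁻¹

3.99e+10 kJ/mol

Mass of separated nucleons = 21(1.0073) + 28(1.0087) = 21.1533 + 28.2436 = 49.3969 u
The mass defect is 49.3969 − 48.952955 = 0.443945 u.
E_B = 0.443945 × 931.494 = 413.532 MeV
Per nucleus in joules: 413.532 MeV × 1.602e-13 J/MeV = 6.6248e-11 J
Per mole: 6.6248e-11 J × 6.022e23 mol⁻¹ = 3.9895e+13 J/mol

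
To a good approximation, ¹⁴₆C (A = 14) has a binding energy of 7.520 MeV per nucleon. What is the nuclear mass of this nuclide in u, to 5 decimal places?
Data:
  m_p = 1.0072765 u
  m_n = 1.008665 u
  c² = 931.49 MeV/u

13.99996 u

Total binding energy = 14 × 7.520 = 105.280 MeV
Mass defect = 105.280 MeV / (931.49 MeV/u) = 0.1130232 u
Constituent mass = 6(1.0072765) + 8(1.008665) = 14.1129790 u
Nuclear mass = 14.1129790 − 0.1130232 = 13.9999558 u ≈ 13.99996 u (to 5 decimal places)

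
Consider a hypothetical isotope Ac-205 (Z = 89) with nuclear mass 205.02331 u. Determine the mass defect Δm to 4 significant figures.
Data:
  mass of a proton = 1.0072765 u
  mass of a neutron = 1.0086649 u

1.629 u

The nucleus contains 89 protons and 205 − 89 = 116 neutrons.
Total constituent mass: 89 × 1.0072765 + 116 × 1.0086649 = 206.6527369 u
Mass defect Δm = 206.6527369 − 205.02331 = 1.6294269 u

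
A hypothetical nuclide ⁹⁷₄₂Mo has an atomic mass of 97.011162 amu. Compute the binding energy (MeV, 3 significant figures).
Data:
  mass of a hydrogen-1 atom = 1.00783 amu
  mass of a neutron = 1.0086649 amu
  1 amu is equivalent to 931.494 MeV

740 MeV

Total constituent mass: 42 × 1.00783 + 55 × 1.0086649 = 97.8054295 amu
Mass defect Δm = 97.8054295 − 97.011162 = 0.7942675 amu
Binding energy = Δm·c² = 0.7942675 × 931.494 MeV/amu = 739.855 MeV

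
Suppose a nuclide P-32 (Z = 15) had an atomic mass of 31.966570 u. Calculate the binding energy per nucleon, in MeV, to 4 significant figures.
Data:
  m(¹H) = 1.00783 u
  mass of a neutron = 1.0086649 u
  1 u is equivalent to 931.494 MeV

Σm = 15·m(¹H) + 17·m_n = 15.11745 + 17.1473033 = 32.2647533 u
Mass defect Δm = 32.2647533 − 31.966570 = 0.2981833 u
Converting to energy: 0.2981833 u × 931.494 MeV/u = 277.756 MeV
Dividing by A = 32 gives 8.680 MeV per nucleon.

8.680 MeV/nucleon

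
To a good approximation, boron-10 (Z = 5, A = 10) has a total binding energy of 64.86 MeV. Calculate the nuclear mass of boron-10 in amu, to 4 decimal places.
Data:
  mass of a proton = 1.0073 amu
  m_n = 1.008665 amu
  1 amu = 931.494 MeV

10.0102 amu

Mass defect = 64.86 MeV / (931.494 MeV/amu) = 0.069630 amu
Constituent mass = 5(1.0073) + 5(1.008665) = 10.079825 amu
Nuclear mass = 10.079825 − 0.069630 = 10.010195 amu ≈ 10.0102 amu (to 4 decimal places)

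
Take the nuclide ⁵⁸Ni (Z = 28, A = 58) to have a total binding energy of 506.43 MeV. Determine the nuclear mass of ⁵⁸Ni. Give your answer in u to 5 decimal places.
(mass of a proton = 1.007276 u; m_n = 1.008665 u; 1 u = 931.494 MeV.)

57.92000 u

Mass defect = 506.43 MeV / (931.494 MeV/u) = 0.5436750 u
Constituent mass = 28(1.007276) + 30(1.008665) = 58.463678 u
Nuclear mass = 58.463678 − 0.5436750 = 57.9200030 u ≈ 57.92000 u (to 5 decimal places)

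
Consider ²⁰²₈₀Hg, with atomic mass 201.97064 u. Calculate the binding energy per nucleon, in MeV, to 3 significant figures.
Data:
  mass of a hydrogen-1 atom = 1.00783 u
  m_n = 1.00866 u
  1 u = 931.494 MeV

With 80 protons and 122 neutrons (A = 202):
Mass of separated nucleons = 80(1.00783) + 122(1.00866) = 80.62640 + 123.05652 = 203.68292 u
Δm = 203.68292 − 201.97064 = 1.71228 u
E_B = 1.71228 × 931.494 = 1594.98 MeV
BE/A = 1594.98 MeV / 202 = 7.896 MeV/nucleon

7.90 MeV/nucleon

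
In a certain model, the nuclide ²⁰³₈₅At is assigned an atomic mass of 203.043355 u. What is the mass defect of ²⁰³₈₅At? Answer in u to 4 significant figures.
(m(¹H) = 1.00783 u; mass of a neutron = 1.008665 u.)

1.645 u

Total constituent mass: 85 × 1.00783 + 118 × 1.008665 = 204.688020 u
Δm = 204.688020 − 203.043355 = 1.644665 u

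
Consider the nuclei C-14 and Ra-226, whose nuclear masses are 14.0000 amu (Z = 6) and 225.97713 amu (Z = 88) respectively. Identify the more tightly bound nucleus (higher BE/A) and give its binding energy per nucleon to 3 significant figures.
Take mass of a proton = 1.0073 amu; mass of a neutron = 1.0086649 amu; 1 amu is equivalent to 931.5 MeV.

Ra-226; 7.67 MeV/nucleon

C-14: Σm = 6(1.0073) + 8(1.0086649) = 14.1131192 amu; Δm = 0.1131192 amu; E_B = 105.37 MeV; E_B/A = 7.526 MeV
Ra-226: Σm = 88(1.0073) + 138(1.0086649) = 227.8381562 amu; Δm = 1.8610262 amu; E_B = 1733.55 MeV; E_B/A = 7.671 MeV
Ra-226 has the higher binding energy per nucleon, so it is the more tightly bound nucleus.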